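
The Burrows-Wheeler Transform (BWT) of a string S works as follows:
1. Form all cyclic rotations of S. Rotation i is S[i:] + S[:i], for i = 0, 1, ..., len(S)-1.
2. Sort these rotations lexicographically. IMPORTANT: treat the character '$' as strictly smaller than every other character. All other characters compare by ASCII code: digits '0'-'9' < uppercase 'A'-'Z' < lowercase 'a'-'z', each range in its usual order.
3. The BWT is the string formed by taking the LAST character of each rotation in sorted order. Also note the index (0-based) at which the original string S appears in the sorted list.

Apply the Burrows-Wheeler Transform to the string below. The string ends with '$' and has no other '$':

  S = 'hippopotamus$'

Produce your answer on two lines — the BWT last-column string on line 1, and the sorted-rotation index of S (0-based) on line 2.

Answer: st$happpoiuom
2

Derivation:
All 13 rotations (rotation i = S[i:]+S[:i]):
  rot[0] = hippopotamus$
  rot[1] = ippopotamus$h
  rot[2] = ppopotamus$hi
  rot[3] = popotamus$hip
  rot[4] = opotamus$hipp
  rot[5] = potamus$hippo
  rot[6] = otamus$hippop
  rot[7] = tamus$hippopo
  rot[8] = amus$hippopot
  rot[9] = mus$hippopota
  rot[10] = us$hippopotam
  rot[11] = s$hippopotamu
  rot[12] = $hippopotamus
Sorted (with $ < everything):
  sorted[0] = $hippopotamus  (last char: 's')
  sorted[1] = amus$hippopot  (last char: 't')
  sorted[2] = hippopotamus$  (last char: '$')
  sorted[3] = ippopotamus$h  (last char: 'h')
  sorted[4] = mus$hippopota  (last char: 'a')
  sorted[5] = opotamus$hipp  (last char: 'p')
  sorted[6] = otamus$hippop  (last char: 'p')
  sorted[7] = popotamus$hip  (last char: 'p')
  sorted[8] = potamus$hippo  (last char: 'o')
  sorted[9] = ppopotamus$hi  (last char: 'i')
  sorted[10] = s$hippopotamu  (last char: 'u')
  sorted[11] = tamus$hippopo  (last char: 'o')
  sorted[12] = us$hippopotam  (last char: 'm')
Last column: st$happpoiuom
Original string S is at sorted index 2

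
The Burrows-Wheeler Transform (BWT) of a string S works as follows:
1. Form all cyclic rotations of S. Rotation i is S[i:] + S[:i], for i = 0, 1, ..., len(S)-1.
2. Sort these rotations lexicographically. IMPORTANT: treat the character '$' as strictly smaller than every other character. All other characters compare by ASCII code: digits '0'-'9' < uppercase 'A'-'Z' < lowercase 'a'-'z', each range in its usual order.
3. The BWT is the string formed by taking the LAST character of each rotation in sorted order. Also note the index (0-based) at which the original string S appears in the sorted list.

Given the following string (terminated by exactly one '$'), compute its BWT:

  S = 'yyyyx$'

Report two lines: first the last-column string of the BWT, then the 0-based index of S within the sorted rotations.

All 6 rotations (rotation i = S[i:]+S[:i]):
  rot[0] = yyyyx$
  rot[1] = yyyx$y
  rot[2] = yyx$yy
  rot[3] = yx$yyy
  rot[4] = x$yyyy
  rot[5] = $yyyyx
Sorted (with $ < everything):
  sorted[0] = $yyyyx  (last char: 'x')
  sorted[1] = x$yyyy  (last char: 'y')
  sorted[2] = yx$yyy  (last char: 'y')
  sorted[3] = yyx$yy  (last char: 'y')
  sorted[4] = yyyx$y  (last char: 'y')
  sorted[5] = yyyyx$  (last char: '$')
Last column: xyyyy$
Original string S is at sorted index 5

Answer: xyyyy$
5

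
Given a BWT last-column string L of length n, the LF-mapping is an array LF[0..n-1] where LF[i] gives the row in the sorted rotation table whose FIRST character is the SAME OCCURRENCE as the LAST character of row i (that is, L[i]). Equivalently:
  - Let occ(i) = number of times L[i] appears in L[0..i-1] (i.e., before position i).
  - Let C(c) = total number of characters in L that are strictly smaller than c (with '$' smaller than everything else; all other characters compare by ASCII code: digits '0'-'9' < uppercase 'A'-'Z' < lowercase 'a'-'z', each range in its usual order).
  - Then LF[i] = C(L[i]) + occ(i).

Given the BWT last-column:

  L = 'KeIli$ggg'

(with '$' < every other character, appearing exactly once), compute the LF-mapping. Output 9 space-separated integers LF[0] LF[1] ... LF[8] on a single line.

Answer: 2 3 1 8 7 0 4 5 6

Derivation:
Char counts: '$':1, 'I':1, 'K':1, 'e':1, 'g':3, 'i':1, 'l':1
C (first-col start): C('$')=0, C('I')=1, C('K')=2, C('e')=3, C('g')=4, C('i')=7, C('l')=8
L[0]='K': occ=0, LF[0]=C('K')+0=2+0=2
L[1]='e': occ=0, LF[1]=C('e')+0=3+0=3
L[2]='I': occ=0, LF[2]=C('I')+0=1+0=1
L[3]='l': occ=0, LF[3]=C('l')+0=8+0=8
L[4]='i': occ=0, LF[4]=C('i')+0=7+0=7
L[5]='$': occ=0, LF[5]=C('$')+0=0+0=0
L[6]='g': occ=0, LF[6]=C('g')+0=4+0=4
L[7]='g': occ=1, LF[7]=C('g')+1=4+1=5
L[8]='g': occ=2, LF[8]=C('g')+2=4+2=6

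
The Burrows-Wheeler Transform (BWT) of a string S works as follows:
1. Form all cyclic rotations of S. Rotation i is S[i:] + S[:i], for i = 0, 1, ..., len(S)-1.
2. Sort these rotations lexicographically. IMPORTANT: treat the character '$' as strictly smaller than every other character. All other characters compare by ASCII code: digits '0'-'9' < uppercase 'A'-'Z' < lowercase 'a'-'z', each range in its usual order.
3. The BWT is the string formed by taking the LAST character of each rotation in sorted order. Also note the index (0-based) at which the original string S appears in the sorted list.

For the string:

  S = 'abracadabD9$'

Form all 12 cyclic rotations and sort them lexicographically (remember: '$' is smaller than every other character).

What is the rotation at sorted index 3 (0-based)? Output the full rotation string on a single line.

Answer: abD9$abracad

Derivation:
All 12 rotations (rotation i = S[i:]+S[:i]):
  rot[0] = abracadabD9$
  rot[1] = bracadabD9$a
  rot[2] = racadabD9$ab
  rot[3] = acadabD9$abr
  rot[4] = cadabD9$abra
  rot[5] = adabD9$abrac
  rot[6] = dabD9$abraca
  rot[7] = abD9$abracad
  rot[8] = bD9$abracada
  rot[9] = D9$abracadab
  rot[10] = 9$abracadabD
  rot[11] = $abracadabD9
Sorted (with $ < everything):
  sorted[0] = $abracadabD9
  sorted[1] = 9$abracadabD
  sorted[2] = D9$abracadab
  sorted[3] = abD9$abracad
  sorted[4] = abracadabD9$
  sorted[5] = acadabD9$abr
  sorted[6] = adabD9$abrac
  sorted[7] = bD9$abracada
  sorted[8] = bracadabD9$a
  sorted[9] = cadabD9$abra
  sorted[10] = dabD9$abraca
  sorted[11] = racadabD9$ab
sorted[3] = abD9$abracad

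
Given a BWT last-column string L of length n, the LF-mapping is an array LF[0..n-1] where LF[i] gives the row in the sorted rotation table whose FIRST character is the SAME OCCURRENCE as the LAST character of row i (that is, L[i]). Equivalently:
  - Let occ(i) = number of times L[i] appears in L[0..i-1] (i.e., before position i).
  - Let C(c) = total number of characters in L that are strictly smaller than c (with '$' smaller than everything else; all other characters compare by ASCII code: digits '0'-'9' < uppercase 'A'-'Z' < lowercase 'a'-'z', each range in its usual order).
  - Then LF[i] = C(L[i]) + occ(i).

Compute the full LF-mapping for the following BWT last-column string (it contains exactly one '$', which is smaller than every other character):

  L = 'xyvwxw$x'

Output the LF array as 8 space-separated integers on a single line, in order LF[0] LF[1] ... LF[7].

Char counts: '$':1, 'v':1, 'w':2, 'x':3, 'y':1
C (first-col start): C('$')=0, C('v')=1, C('w')=2, C('x')=4, C('y')=7
L[0]='x': occ=0, LF[0]=C('x')+0=4+0=4
L[1]='y': occ=0, LF[1]=C('y')+0=7+0=7
L[2]='v': occ=0, LF[2]=C('v')+0=1+0=1
L[3]='w': occ=0, LF[3]=C('w')+0=2+0=2
L[4]='x': occ=1, LF[4]=C('x')+1=4+1=5
L[5]='w': occ=1, LF[5]=C('w')+1=2+1=3
L[6]='$': occ=0, LF[6]=C('$')+0=0+0=0
L[7]='x': occ=2, LF[7]=C('x')+2=4+2=6

Answer: 4 7 1 2 5 3 0 6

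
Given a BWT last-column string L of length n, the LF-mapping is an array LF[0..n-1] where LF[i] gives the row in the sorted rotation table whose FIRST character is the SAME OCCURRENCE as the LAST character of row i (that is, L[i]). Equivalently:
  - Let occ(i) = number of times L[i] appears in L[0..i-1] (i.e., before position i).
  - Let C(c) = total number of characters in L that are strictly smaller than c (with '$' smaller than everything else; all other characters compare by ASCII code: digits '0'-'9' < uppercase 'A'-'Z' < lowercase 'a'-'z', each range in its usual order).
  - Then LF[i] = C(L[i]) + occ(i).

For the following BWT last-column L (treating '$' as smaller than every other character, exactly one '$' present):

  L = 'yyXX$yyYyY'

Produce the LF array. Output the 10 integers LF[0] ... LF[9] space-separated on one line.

Char counts: '$':1, 'X':2, 'Y':2, 'y':5
C (first-col start): C('$')=0, C('X')=1, C('Y')=3, C('y')=5
L[0]='y': occ=0, LF[0]=C('y')+0=5+0=5
L[1]='y': occ=1, LF[1]=C('y')+1=5+1=6
L[2]='X': occ=0, LF[2]=C('X')+0=1+0=1
L[3]='X': occ=1, LF[3]=C('X')+1=1+1=2
L[4]='$': occ=0, LF[4]=C('$')+0=0+0=0
L[5]='y': occ=2, LF[5]=C('y')+2=5+2=7
L[6]='y': occ=3, LF[6]=C('y')+3=5+3=8
L[7]='Y': occ=0, LF[7]=C('Y')+0=3+0=3
L[8]='y': occ=4, LF[8]=C('y')+4=5+4=9
L[9]='Y': occ=1, LF[9]=C('Y')+1=3+1=4

Answer: 5 6 1 2 0 7 8 3 9 4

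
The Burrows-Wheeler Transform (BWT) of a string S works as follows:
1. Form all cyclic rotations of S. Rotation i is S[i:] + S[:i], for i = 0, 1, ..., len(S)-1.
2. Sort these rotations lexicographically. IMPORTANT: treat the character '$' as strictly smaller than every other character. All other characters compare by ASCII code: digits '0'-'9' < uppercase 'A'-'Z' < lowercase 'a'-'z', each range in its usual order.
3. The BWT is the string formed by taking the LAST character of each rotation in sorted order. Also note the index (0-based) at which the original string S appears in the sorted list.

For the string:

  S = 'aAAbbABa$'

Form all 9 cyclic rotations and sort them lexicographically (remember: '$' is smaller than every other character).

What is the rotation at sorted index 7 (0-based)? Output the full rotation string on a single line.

All 9 rotations (rotation i = S[i:]+S[:i]):
  rot[0] = aAAbbABa$
  rot[1] = AAbbABa$a
  rot[2] = AbbABa$aA
  rot[3] = bbABa$aAA
  rot[4] = bABa$aAAb
  rot[5] = ABa$aAAbb
  rot[6] = Ba$aAAbbA
  rot[7] = a$aAAbbAB
  rot[8] = $aAAbbABa
Sorted (with $ < everything):
  sorted[0] = $aAAbbABa
  sorted[1] = AAbbABa$a
  sorted[2] = ABa$aAAbb
  sorted[3] = AbbABa$aA
  sorted[4] = Ba$aAAbbA
  sorted[5] = a$aAAbbAB
  sorted[6] = aAAbbABa$
  sorted[7] = bABa$aAAb
  sorted[8] = bbABa$aAA
sorted[7] = bABa$aAAb

Answer: bABa$aAAb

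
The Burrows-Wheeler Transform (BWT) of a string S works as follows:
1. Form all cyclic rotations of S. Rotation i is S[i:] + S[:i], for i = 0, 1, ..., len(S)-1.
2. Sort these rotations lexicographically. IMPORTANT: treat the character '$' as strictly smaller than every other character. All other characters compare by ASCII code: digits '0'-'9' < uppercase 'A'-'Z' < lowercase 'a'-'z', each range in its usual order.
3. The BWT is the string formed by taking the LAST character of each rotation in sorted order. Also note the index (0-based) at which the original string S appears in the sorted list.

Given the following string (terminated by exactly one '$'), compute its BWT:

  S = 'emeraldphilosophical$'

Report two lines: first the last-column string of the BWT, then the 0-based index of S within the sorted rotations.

All 21 rotations (rotation i = S[i:]+S[:i]):
  rot[0] = emeraldphilosophical$
  rot[1] = meraldphilosophical$e
  rot[2] = eraldphilosophical$em
  rot[3] = raldphilosophical$eme
  rot[4] = aldphilosophical$emer
  rot[5] = ldphilosophical$emera
  rot[6] = dphilosophical$emeral
  rot[7] = philosophical$emerald
  rot[8] = hilosophical$emeraldp
  rot[9] = ilosophical$emeraldph
  rot[10] = losophical$emeraldphi
  rot[11] = osophical$emeraldphil
  rot[12] = sophical$emeraldphilo
  rot[13] = ophical$emeraldphilos
  rot[14] = phical$emeraldphiloso
  rot[15] = hical$emeraldphilosop
  rot[16] = ical$emeraldphilosoph
  rot[17] = cal$emeraldphilosophi
  rot[18] = al$emeraldphilosophic
  rot[19] = l$emeraldphilosophica
  rot[20] = $emeraldphilosophical
Sorted (with $ < everything):
  sorted[0] = $emeraldphilosophical  (last char: 'l')
  sorted[1] = al$emeraldphilosophic  (last char: 'c')
  sorted[2] = aldphilosophical$emer  (last char: 'r')
  sorted[3] = cal$emeraldphilosophi  (last char: 'i')
  sorted[4] = dphilosophical$emeral  (last char: 'l')
  sorted[5] = emeraldphilosophical$  (last char: '$')
  sorted[6] = eraldphilosophical$em  (last char: 'm')
  sorted[7] = hical$emeraldphilosop  (last char: 'p')
  sorted[8] = hilosophical$emeraldp  (last char: 'p')
  sorted[9] = ical$emeraldphilosoph  (last char: 'h')
  sorted[10] = ilosophical$emeraldph  (last char: 'h')
  sorted[11] = l$emeraldphilosophica  (last char: 'a')
  sorted[12] = ldphilosophical$emera  (last char: 'a')
  sorted[13] = losophical$emeraldphi  (last char: 'i')
  sorted[14] = meraldphilosophical$e  (last char: 'e')
  sorted[15] = ophical$emeraldphilos  (last char: 's')
  sorted[16] = osophical$emeraldphil  (last char: 'l')
  sorted[17] = phical$emeraldphiloso  (last char: 'o')
  sorted[18] = philosophical$emerald  (last char: 'd')
  sorted[19] = raldphilosophical$eme  (last char: 'e')
  sorted[20] = sophical$emeraldphilo  (last char: 'o')
Last column: lcril$mpphhaaieslodeo
Original string S is at sorted index 5

Answer: lcril$mpphhaaieslodeo
5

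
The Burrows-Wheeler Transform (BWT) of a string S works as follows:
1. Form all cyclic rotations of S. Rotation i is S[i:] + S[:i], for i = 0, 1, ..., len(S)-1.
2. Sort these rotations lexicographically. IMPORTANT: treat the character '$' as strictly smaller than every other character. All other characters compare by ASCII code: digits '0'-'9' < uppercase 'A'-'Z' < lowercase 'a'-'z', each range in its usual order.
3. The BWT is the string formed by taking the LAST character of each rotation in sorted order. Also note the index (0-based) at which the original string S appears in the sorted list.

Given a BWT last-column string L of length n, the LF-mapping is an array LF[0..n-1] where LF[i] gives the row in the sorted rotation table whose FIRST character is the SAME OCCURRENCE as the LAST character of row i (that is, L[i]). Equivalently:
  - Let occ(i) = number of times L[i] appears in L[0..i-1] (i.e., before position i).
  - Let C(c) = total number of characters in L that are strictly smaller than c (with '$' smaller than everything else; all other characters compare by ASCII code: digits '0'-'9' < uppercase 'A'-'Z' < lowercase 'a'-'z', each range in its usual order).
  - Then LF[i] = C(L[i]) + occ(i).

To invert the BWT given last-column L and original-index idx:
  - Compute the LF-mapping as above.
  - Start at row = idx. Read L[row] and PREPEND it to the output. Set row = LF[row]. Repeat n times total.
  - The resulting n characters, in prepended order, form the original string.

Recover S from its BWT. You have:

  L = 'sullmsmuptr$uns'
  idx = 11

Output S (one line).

Answer: tsnursuullmmps$

Derivation:
LF mapping: 8 12 1 2 3 9 4 13 6 11 7 0 14 5 10
Walk LF starting at row 11, prepending L[row]:
  step 1: row=11, L[11]='$', prepend. Next row=LF[11]=0
  step 2: row=0, L[0]='s', prepend. Next row=LF[0]=8
  step 3: row=8, L[8]='p', prepend. Next row=LF[8]=6
  step 4: row=6, L[6]='m', prepend. Next row=LF[6]=4
  step 5: row=4, L[4]='m', prepend. Next row=LF[4]=3
  step 6: row=3, L[3]='l', prepend. Next row=LF[3]=2
  step 7: row=2, L[2]='l', prepend. Next row=LF[2]=1
  step 8: row=1, L[1]='u', prepend. Next row=LF[1]=12
  step 9: row=12, L[12]='u', prepend. Next row=LF[12]=14
  step 10: row=14, L[14]='s', prepend. Next row=LF[14]=10
  step 11: row=10, L[10]='r', prepend. Next row=LF[10]=7
  step 12: row=7, L[7]='u', prepend. Next row=LF[7]=13
  step 13: row=13, L[13]='n', prepend. Next row=LF[13]=5
  step 14: row=5, L[5]='s', prepend. Next row=LF[5]=9
  step 15: row=9, L[9]='t', prepend. Next row=LF[9]=11
Reversed output: tsnursuullmmps$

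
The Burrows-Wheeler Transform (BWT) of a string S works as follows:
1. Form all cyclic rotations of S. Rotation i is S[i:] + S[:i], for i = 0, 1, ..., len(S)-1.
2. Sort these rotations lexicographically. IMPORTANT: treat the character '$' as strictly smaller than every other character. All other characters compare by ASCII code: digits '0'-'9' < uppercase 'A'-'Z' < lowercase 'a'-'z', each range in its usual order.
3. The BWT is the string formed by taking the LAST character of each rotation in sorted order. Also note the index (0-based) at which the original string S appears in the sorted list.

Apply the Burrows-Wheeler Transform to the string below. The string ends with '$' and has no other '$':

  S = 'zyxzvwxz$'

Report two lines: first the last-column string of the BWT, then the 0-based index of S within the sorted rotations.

All 9 rotations (rotation i = S[i:]+S[:i]):
  rot[0] = zyxzvwxz$
  rot[1] = yxzvwxz$z
  rot[2] = xzvwxz$zy
  rot[3] = zvwxz$zyx
  rot[4] = vwxz$zyxz
  rot[5] = wxz$zyxzv
  rot[6] = xz$zyxzvw
  rot[7] = z$zyxzvwx
  rot[8] = $zyxzvwxz
Sorted (with $ < everything):
  sorted[0] = $zyxzvwxz  (last char: 'z')
  sorted[1] = vwxz$zyxz  (last char: 'z')
  sorted[2] = wxz$zyxzv  (last char: 'v')
  sorted[3] = xz$zyxzvw  (last char: 'w')
  sorted[4] = xzvwxz$zy  (last char: 'y')
  sorted[5] = yxzvwxz$z  (last char: 'z')
  sorted[6] = z$zyxzvwx  (last char: 'x')
  sorted[7] = zvwxz$zyx  (last char: 'x')
  sorted[8] = zyxzvwxz$  (last char: '$')
Last column: zzvwyzxx$
Original string S is at sorted index 8

Answer: zzvwyzxx$
8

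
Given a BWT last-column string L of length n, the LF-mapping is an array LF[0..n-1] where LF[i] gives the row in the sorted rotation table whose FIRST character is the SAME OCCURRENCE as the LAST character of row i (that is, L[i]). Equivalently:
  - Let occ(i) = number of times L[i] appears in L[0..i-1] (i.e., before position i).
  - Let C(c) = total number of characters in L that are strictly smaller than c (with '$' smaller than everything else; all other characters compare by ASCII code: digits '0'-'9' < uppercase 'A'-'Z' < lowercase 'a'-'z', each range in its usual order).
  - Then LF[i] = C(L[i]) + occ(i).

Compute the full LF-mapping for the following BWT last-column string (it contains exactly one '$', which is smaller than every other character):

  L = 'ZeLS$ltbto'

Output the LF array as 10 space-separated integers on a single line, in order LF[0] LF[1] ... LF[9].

Answer: 3 5 1 2 0 6 8 4 9 7

Derivation:
Char counts: '$':1, 'L':1, 'S':1, 'Z':1, 'b':1, 'e':1, 'l':1, 'o':1, 't':2
C (first-col start): C('$')=0, C('L')=1, C('S')=2, C('Z')=3, C('b')=4, C('e')=5, C('l')=6, C('o')=7, C('t')=8
L[0]='Z': occ=0, LF[0]=C('Z')+0=3+0=3
L[1]='e': occ=0, LF[1]=C('e')+0=5+0=5
L[2]='L': occ=0, LF[2]=C('L')+0=1+0=1
L[3]='S': occ=0, LF[3]=C('S')+0=2+0=2
L[4]='$': occ=0, LF[4]=C('$')+0=0+0=0
L[5]='l': occ=0, LF[5]=C('l')+0=6+0=6
L[6]='t': occ=0, LF[6]=C('t')+0=8+0=8
L[7]='b': occ=0, LF[7]=C('b')+0=4+0=4
L[8]='t': occ=1, LF[8]=C('t')+1=8+1=9
L[9]='o': occ=0, LF[9]=C('o')+0=7+0=7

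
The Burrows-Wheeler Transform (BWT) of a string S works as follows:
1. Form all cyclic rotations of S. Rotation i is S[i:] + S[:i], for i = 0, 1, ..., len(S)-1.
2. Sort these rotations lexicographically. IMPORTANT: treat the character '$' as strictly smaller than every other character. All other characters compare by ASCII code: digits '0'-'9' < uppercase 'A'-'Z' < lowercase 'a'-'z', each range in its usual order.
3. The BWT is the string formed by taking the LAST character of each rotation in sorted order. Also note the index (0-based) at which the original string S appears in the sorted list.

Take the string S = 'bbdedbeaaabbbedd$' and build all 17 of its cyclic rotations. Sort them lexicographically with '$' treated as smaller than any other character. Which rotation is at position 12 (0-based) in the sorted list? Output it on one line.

Answer: dd$bbdedbeaaabbbe

Derivation:
All 17 rotations (rotation i = S[i:]+S[:i]):
  rot[0] = bbdedbeaaabbbedd$
  rot[1] = bdedbeaaabbbedd$b
  rot[2] = dedbeaaabbbedd$bb
  rot[3] = edbeaaabbbedd$bbd
  rot[4] = dbeaaabbbedd$bbde
  rot[5] = beaaabbbedd$bbded
  rot[6] = eaaabbbedd$bbdedb
  rot[7] = aaabbbedd$bbdedbe
  rot[8] = aabbbedd$bbdedbea
  rot[9] = abbbedd$bbdedbeaa
  rot[10] = bbbedd$bbdedbeaaa
  rot[11] = bbedd$bbdedbeaaab
  rot[12] = bedd$bbdedbeaaabb
  rot[13] = edd$bbdedbeaaabbb
  rot[14] = dd$bbdedbeaaabbbe
  rot[15] = d$bbdedbeaaabbbed
  rot[16] = $bbdedbeaaabbbedd
Sorted (with $ < everything):
  sorted[0] = $bbdedbeaaabbbedd
  sorted[1] = aaabbbedd$bbdedbe
  sorted[2] = aabbbedd$bbdedbea
  sorted[3] = abbbedd$bbdedbeaa
  sorted[4] = bbbedd$bbdedbeaaa
  sorted[5] = bbdedbeaaabbbedd$
  sorted[6] = bbedd$bbdedbeaaab
  sorted[7] = bdedbeaaabbbedd$b
  sorted[8] = beaaabbbedd$bbded
  sorted[9] = bedd$bbdedbeaaabb
  sorted[10] = d$bbdedbeaaabbbed
  sorted[11] = dbeaaabbbedd$bbde
  sorted[12] = dd$bbdedbeaaabbbe
  sorted[13] = dedbeaaabbbedd$bb
  sorted[14] = eaaabbbedd$bbdedb
  sorted[15] = edbeaaabbbedd$bbd
  sorted[16] = edd$bbdedbeaaabbb
sorted[12] = dd$bbdedbeaaabbbe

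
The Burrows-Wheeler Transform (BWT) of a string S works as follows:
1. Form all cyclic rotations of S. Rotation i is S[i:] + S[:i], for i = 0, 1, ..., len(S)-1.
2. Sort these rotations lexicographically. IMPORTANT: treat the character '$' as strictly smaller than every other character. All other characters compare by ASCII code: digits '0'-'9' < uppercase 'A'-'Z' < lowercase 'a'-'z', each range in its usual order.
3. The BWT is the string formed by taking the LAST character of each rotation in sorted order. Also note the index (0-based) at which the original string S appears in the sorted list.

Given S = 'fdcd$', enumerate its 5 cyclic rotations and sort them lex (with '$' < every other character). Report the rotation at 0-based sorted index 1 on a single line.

Answer: cd$fd

Derivation:
All 5 rotations (rotation i = S[i:]+S[:i]):
  rot[0] = fdcd$
  rot[1] = dcd$f
  rot[2] = cd$fd
  rot[3] = d$fdc
  rot[4] = $fdcd
Sorted (with $ < everything):
  sorted[0] = $fdcd
  sorted[1] = cd$fd
  sorted[2] = d$fdc
  sorted[3] = dcd$f
  sorted[4] = fdcd$
sorted[1] = cd$fd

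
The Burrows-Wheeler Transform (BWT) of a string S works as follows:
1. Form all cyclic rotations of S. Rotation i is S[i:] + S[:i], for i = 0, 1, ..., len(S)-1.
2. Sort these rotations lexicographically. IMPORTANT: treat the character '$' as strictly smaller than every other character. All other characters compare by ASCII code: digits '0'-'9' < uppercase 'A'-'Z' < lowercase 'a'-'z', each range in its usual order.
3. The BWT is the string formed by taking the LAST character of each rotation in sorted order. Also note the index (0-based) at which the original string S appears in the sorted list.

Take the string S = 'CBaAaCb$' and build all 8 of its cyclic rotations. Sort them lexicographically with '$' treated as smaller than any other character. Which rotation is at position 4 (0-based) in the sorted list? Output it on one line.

All 8 rotations (rotation i = S[i:]+S[:i]):
  rot[0] = CBaAaCb$
  rot[1] = BaAaCb$C
  rot[2] = aAaCb$CB
  rot[3] = AaCb$CBa
  rot[4] = aCb$CBaA
  rot[5] = Cb$CBaAa
  rot[6] = b$CBaAaC
  rot[7] = $CBaAaCb
Sorted (with $ < everything):
  sorted[0] = $CBaAaCb
  sorted[1] = AaCb$CBa
  sorted[2] = BaAaCb$C
  sorted[3] = CBaAaCb$
  sorted[4] = Cb$CBaAa
  sorted[5] = aAaCb$CB
  sorted[6] = aCb$CBaA
  sorted[7] = b$CBaAaC
sorted[4] = Cb$CBaAa

Answer: Cb$CBaAa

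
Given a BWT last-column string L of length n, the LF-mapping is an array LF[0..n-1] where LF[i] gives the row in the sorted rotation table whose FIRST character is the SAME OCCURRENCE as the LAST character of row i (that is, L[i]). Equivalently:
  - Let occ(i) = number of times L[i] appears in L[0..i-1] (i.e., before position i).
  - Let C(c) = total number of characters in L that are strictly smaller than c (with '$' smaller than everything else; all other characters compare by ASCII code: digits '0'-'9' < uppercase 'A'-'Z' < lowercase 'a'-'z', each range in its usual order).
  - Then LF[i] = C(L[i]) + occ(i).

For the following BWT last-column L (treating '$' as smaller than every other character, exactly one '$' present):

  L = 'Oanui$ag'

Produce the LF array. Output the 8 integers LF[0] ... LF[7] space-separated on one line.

Char counts: '$':1, 'O':1, 'a':2, 'g':1, 'i':1, 'n':1, 'u':1
C (first-col start): C('$')=0, C('O')=1, C('a')=2, C('g')=4, C('i')=5, C('n')=6, C('u')=7
L[0]='O': occ=0, LF[0]=C('O')+0=1+0=1
L[1]='a': occ=0, LF[1]=C('a')+0=2+0=2
L[2]='n': occ=0, LF[2]=C('n')+0=6+0=6
L[3]='u': occ=0, LF[3]=C('u')+0=7+0=7
L[4]='i': occ=0, LF[4]=C('i')+0=5+0=5
L[5]='$': occ=0, LF[5]=C('$')+0=0+0=0
L[6]='a': occ=1, LF[6]=C('a')+1=2+1=3
L[7]='g': occ=0, LF[7]=C('g')+0=4+0=4

Answer: 1 2 6 7 5 0 3 4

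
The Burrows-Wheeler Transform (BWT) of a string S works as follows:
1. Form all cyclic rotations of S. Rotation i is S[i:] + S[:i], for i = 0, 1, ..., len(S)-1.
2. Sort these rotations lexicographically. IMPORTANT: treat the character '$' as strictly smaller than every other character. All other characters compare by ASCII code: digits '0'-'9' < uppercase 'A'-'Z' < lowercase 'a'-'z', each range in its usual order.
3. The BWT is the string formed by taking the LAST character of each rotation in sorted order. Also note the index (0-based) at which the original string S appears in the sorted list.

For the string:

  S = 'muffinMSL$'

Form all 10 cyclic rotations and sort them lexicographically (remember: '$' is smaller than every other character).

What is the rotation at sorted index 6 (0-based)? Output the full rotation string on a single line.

Answer: inMSL$muff

Derivation:
All 10 rotations (rotation i = S[i:]+S[:i]):
  rot[0] = muffinMSL$
  rot[1] = uffinMSL$m
  rot[2] = ffinMSL$mu
  rot[3] = finMSL$muf
  rot[4] = inMSL$muff
  rot[5] = nMSL$muffi
  rot[6] = MSL$muffin
  rot[7] = SL$muffinM
  rot[8] = L$muffinMS
  rot[9] = $muffinMSL
Sorted (with $ < everything):
  sorted[0] = $muffinMSL
  sorted[1] = L$muffinMS
  sorted[2] = MSL$muffin
  sorted[3] = SL$muffinM
  sorted[4] = ffinMSL$mu
  sorted[5] = finMSL$muf
  sorted[6] = inMSL$muff
  sorted[7] = muffinMSL$
  sorted[8] = nMSL$muffi
  sorted[9] = uffinMSL$m
sorted[6] = inMSL$muff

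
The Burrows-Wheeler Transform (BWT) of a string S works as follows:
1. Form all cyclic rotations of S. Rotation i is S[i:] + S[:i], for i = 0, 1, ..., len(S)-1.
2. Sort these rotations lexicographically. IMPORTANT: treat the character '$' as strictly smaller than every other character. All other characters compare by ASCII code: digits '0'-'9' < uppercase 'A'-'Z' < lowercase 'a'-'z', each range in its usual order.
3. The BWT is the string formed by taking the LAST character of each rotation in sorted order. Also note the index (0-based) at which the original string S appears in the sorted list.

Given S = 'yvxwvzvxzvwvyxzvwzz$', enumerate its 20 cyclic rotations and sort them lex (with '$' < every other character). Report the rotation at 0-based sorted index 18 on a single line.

All 20 rotations (rotation i = S[i:]+S[:i]):
  rot[0] = yvxwvzvxzvwvyxzvwzz$
  rot[1] = vxwvzvxzvwvyxzvwzz$y
  rot[2] = xwvzvxzvwvyxzvwzz$yv
  rot[3] = wvzvxzvwvyxzvwzz$yvx
  rot[4] = vzvxzvwvyxzvwzz$yvxw
  rot[5] = zvxzvwvyxzvwzz$yvxwv
  rot[6] = vxzvwvyxzvwzz$yvxwvz
  rot[7] = xzvwvyxzvwzz$yvxwvzv
  rot[8] = zvwvyxzvwzz$yvxwvzvx
  rot[9] = vwvyxzvwzz$yvxwvzvxz
  rot[10] = wvyxzvwzz$yvxwvzvxzv
  rot[11] = vyxzvwzz$yvxwvzvxzvw
  rot[12] = yxzvwzz$yvxwvzvxzvwv
  rot[13] = xzvwzz$yvxwvzvxzvwvy
  rot[14] = zvwzz$yvxwvzvxzvwvyx
  rot[15] = vwzz$yvxwvzvxzvwvyxz
  rot[16] = wzz$yvxwvzvxzvwvyxzv
  rot[17] = zz$yvxwvzvxzvwvyxzvw
  rot[18] = z$yvxwvzvxzvwvyxzvwz
  rot[19] = $yvxwvzvxzvwvyxzvwzz
Sorted (with $ < everything):
  sorted[0] = $yvxwvzvxzvwvyxzvwzz
  sorted[1] = vwvyxzvwzz$yvxwvzvxz
  sorted[2] = vwzz$yvxwvzvxzvwvyxz
  sorted[3] = vxwvzvxzvwvyxzvwzz$y
  sorted[4] = vxzvwvyxzvwzz$yvxwvz
  sorted[5] = vyxzvwzz$yvxwvzvxzvw
  sorted[6] = vzvxzvwvyxzvwzz$yvxw
  sorted[7] = wvyxzvwzz$yvxwvzvxzv
  sorted[8] = wvzvxzvwvyxzvwzz$yvx
  sorted[9] = wzz$yvxwvzvxzvwvyxzv
  sorted[10] = xwvzvxzvwvyxzvwzz$yv
  sorted[11] = xzvwvyxzvwzz$yvxwvzv
  sorted[12] = xzvwzz$yvxwvzvxzvwvy
  sorted[13] = yvxwvzvxzvwvyxzvwzz$
  sorted[14] = yxzvwzz$yvxwvzvxzvwv
  sorted[15] = z$yvxwvzvxzvwvyxzvwz
  sorted[16] = zvwvyxzvwzz$yvxwvzvx
  sorted[17] = zvwzz$yvxwvzvxzvwvyx
  sorted[18] = zvxzvwvyxzvwzz$yvxwv
  sorted[19] = zz$yvxwvzvxzvwvyxzvw
sorted[18] = zvxzvwvyxzvwzz$yvxwv

Answer: zvxzvwvyxzvwzz$yvxwv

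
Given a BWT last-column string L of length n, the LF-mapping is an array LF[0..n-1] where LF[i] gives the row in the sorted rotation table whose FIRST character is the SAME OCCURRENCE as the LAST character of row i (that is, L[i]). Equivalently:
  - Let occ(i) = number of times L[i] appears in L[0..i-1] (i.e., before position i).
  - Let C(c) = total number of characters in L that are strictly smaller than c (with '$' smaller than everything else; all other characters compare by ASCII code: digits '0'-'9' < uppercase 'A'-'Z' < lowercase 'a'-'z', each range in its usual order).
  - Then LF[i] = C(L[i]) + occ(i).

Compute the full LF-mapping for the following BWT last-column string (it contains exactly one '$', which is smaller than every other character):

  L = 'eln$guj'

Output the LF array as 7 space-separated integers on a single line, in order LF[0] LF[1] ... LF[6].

Char counts: '$':1, 'e':1, 'g':1, 'j':1, 'l':1, 'n':1, 'u':1
C (first-col start): C('$')=0, C('e')=1, C('g')=2, C('j')=3, C('l')=4, C('n')=5, C('u')=6
L[0]='e': occ=0, LF[0]=C('e')+0=1+0=1
L[1]='l': occ=0, LF[1]=C('l')+0=4+0=4
L[2]='n': occ=0, LF[2]=C('n')+0=5+0=5
L[3]='$': occ=0, LF[3]=C('$')+0=0+0=0
L[4]='g': occ=0, LF[4]=C('g')+0=2+0=2
L[5]='u': occ=0, LF[5]=C('u')+0=6+0=6
L[6]='j': occ=0, LF[6]=C('j')+0=3+0=3

Answer: 1 4 5 0 2 6 3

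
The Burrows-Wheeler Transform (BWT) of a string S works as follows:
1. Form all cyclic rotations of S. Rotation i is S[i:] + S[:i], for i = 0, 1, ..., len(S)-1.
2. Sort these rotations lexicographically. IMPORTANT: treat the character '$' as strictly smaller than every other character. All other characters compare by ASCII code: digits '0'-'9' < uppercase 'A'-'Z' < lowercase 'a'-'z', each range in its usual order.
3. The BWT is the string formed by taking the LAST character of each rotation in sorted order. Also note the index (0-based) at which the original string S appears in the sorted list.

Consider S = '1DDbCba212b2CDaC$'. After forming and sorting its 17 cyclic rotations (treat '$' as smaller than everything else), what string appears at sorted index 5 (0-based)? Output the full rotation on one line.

Answer: 2b2CDaC$1DDbCba21

Derivation:
All 17 rotations (rotation i = S[i:]+S[:i]):
  rot[0] = 1DDbCba212b2CDaC$
  rot[1] = DDbCba212b2CDaC$1
  rot[2] = DbCba212b2CDaC$1D
  rot[3] = bCba212b2CDaC$1DD
  rot[4] = Cba212b2CDaC$1DDb
  rot[5] = ba212b2CDaC$1DDbC
  rot[6] = a212b2CDaC$1DDbCb
  rot[7] = 212b2CDaC$1DDbCba
  rot[8] = 12b2CDaC$1DDbCba2
  rot[9] = 2b2CDaC$1DDbCba21
  rot[10] = b2CDaC$1DDbCba212
  rot[11] = 2CDaC$1DDbCba212b
  rot[12] = CDaC$1DDbCba212b2
  rot[13] = DaC$1DDbCba212b2C
  rot[14] = aC$1DDbCba212b2CD
  rot[15] = C$1DDbCba212b2CDa
  rot[16] = $1DDbCba212b2CDaC
Sorted (with $ < everything):
  sorted[0] = $1DDbCba212b2CDaC
  sorted[1] = 12b2CDaC$1DDbCba2
  sorted[2] = 1DDbCba212b2CDaC$
  sorted[3] = 212b2CDaC$1DDbCba
  sorted[4] = 2CDaC$1DDbCba212b
  sorted[5] = 2b2CDaC$1DDbCba21
  sorted[6] = C$1DDbCba212b2CDa
  sorted[7] = CDaC$1DDbCba212b2
  sorted[8] = Cba212b2CDaC$1DDb
  sorted[9] = DDbCba212b2CDaC$1
  sorted[10] = DaC$1DDbCba212b2C
  sorted[11] = DbCba212b2CDaC$1D
  sorted[12] = a212b2CDaC$1DDbCb
  sorted[13] = aC$1DDbCba212b2CD
  sorted[14] = b2CDaC$1DDbCba212
  sorted[15] = bCba212b2CDaC$1DD
  sorted[16] = ba212b2CDaC$1DDbC
sorted[5] = 2b2CDaC$1DDbCba21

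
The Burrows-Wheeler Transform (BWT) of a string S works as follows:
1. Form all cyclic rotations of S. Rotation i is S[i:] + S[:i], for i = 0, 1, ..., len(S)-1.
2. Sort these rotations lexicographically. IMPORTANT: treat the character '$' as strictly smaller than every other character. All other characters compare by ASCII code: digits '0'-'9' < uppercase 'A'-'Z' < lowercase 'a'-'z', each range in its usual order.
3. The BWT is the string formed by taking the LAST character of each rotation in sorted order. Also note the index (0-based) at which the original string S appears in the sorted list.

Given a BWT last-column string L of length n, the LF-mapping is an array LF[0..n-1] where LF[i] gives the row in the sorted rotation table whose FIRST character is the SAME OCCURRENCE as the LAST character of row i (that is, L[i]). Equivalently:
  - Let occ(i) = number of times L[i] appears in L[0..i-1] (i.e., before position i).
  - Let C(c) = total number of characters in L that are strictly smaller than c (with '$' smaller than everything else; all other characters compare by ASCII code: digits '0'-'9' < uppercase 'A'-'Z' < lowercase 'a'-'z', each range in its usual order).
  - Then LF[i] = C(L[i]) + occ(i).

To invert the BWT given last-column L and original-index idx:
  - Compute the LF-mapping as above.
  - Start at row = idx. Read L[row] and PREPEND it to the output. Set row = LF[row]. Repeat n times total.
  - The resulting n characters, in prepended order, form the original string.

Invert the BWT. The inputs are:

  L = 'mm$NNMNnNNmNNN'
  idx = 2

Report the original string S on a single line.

Answer: NNNNNnNmMNNmm$

Derivation:
LF mapping: 10 11 0 2 3 1 4 13 5 6 12 7 8 9
Walk LF starting at row 2, prepending L[row]:
  step 1: row=2, L[2]='$', prepend. Next row=LF[2]=0
  step 2: row=0, L[0]='m', prepend. Next row=LF[0]=10
  step 3: row=10, L[10]='m', prepend. Next row=LF[10]=12
  step 4: row=12, L[12]='N', prepend. Next row=LF[12]=8
  step 5: row=8, L[8]='N', prepend. Next row=LF[8]=5
  step 6: row=5, L[5]='M', prepend. Next row=LF[5]=1
  step 7: row=1, L[1]='m', prepend. Next row=LF[1]=11
  step 8: row=11, L[11]='N', prepend. Next row=LF[11]=7
  step 9: row=7, L[7]='n', prepend. Next row=LF[7]=13
  step 10: row=13, L[13]='N', prepend. Next row=LF[13]=9
  step 11: row=9, L[9]='N', prepend. Next row=LF[9]=6
  step 12: row=6, L[6]='N', prepend. Next row=LF[6]=4
  step 13: row=4, L[4]='N', prepend. Next row=LF[4]=3
  step 14: row=3, L[3]='N', prepend. Next row=LF[3]=2
Reversed output: NNNNNnNmMNNmm$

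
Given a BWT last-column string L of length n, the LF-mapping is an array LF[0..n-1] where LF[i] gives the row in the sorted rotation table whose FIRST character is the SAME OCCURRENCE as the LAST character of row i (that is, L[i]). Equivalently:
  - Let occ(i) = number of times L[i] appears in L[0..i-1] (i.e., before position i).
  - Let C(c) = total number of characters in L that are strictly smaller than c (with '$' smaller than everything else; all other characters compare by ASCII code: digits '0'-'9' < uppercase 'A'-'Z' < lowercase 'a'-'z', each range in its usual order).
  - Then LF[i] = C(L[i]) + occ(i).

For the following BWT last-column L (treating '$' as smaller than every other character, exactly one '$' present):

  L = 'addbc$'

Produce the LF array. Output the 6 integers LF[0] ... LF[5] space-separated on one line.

Answer: 1 4 5 2 3 0

Derivation:
Char counts: '$':1, 'a':1, 'b':1, 'c':1, 'd':2
C (first-col start): C('$')=0, C('a')=1, C('b')=2, C('c')=3, C('d')=4
L[0]='a': occ=0, LF[0]=C('a')+0=1+0=1
L[1]='d': occ=0, LF[1]=C('d')+0=4+0=4
L[2]='d': occ=1, LF[2]=C('d')+1=4+1=5
L[3]='b': occ=0, LF[3]=C('b')+0=2+0=2
L[4]='c': occ=0, LF[4]=C('c')+0=3+0=3
L[5]='$': occ=0, LF[5]=C('$')+0=0+0=0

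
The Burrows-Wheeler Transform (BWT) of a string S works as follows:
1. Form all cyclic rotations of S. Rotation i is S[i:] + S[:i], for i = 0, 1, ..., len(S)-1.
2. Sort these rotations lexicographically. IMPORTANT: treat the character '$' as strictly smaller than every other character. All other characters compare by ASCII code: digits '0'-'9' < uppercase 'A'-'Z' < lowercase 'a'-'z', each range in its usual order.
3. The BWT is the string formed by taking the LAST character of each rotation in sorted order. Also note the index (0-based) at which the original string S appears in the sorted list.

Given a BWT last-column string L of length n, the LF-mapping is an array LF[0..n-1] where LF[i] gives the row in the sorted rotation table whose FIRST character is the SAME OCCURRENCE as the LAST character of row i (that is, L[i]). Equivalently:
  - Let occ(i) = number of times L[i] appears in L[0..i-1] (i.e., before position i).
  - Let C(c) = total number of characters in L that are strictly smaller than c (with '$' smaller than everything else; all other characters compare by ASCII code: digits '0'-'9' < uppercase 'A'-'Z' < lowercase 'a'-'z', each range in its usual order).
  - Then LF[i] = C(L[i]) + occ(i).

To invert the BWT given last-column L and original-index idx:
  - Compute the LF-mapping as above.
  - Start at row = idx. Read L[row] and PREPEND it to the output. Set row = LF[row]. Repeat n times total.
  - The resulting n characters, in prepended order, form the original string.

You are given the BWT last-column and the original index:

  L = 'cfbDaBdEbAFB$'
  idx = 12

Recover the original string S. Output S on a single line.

Answer: fAbbBEaDBdFc$

Derivation:
LF mapping: 10 12 8 4 7 2 11 5 9 1 6 3 0
Walk LF starting at row 12, prepending L[row]:
  step 1: row=12, L[12]='$', prepend. Next row=LF[12]=0
  step 2: row=0, L[0]='c', prepend. Next row=LF[0]=10
  step 3: row=10, L[10]='F', prepend. Next row=LF[10]=6
  step 4: row=6, L[6]='d', prepend. Next row=LF[6]=11
  step 5: row=11, L[11]='B', prepend. Next row=LF[11]=3
  step 6: row=3, L[3]='D', prepend. Next row=LF[3]=4
  step 7: row=4, L[4]='a', prepend. Next row=LF[4]=7
  step 8: row=7, L[7]='E', prepend. Next row=LF[7]=5
  step 9: row=5, L[5]='B', prepend. Next row=LF[5]=2
  step 10: row=2, L[2]='b', prepend. Next row=LF[2]=8
  step 11: row=8, L[8]='b', prepend. Next row=LF[8]=9
  step 12: row=9, L[9]='A', prepend. Next row=LF[9]=1
  step 13: row=1, L[1]='f', prepend. Next row=LF[1]=12
Reversed output: fAbbBEaDBdFc$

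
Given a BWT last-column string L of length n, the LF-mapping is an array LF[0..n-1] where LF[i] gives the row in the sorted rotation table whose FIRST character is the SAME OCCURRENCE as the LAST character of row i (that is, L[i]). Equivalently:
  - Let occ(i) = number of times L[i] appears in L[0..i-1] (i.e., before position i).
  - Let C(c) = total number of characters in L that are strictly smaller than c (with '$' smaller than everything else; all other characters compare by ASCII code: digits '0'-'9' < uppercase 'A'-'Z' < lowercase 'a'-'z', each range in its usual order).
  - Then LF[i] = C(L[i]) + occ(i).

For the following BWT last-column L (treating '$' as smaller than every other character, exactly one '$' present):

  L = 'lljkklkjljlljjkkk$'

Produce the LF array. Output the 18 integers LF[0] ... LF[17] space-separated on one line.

Char counts: '$':1, 'j':5, 'k':6, 'l':6
C (first-col start): C('$')=0, C('j')=1, C('k')=6, C('l')=12
L[0]='l': occ=0, LF[0]=C('l')+0=12+0=12
L[1]='l': occ=1, LF[1]=C('l')+1=12+1=13
L[2]='j': occ=0, LF[2]=C('j')+0=1+0=1
L[3]='k': occ=0, LF[3]=C('k')+0=6+0=6
L[4]='k': occ=1, LF[4]=C('k')+1=6+1=7
L[5]='l': occ=2, LF[5]=C('l')+2=12+2=14
L[6]='k': occ=2, LF[6]=C('k')+2=6+2=8
L[7]='j': occ=1, LF[7]=C('j')+1=1+1=2
L[8]='l': occ=3, LF[8]=C('l')+3=12+3=15
L[9]='j': occ=2, LF[9]=C('j')+2=1+2=3
L[10]='l': occ=4, LF[10]=C('l')+4=12+4=16
L[11]='l': occ=5, LF[11]=C('l')+5=12+5=17
L[12]='j': occ=3, LF[12]=C('j')+3=1+3=4
L[13]='j': occ=4, LF[13]=C('j')+4=1+4=5
L[14]='k': occ=3, LF[14]=C('k')+3=6+3=9
L[15]='k': occ=4, LF[15]=C('k')+4=6+4=10
L[16]='k': occ=5, LF[16]=C('k')+5=6+5=11
L[17]='$': occ=0, LF[17]=C('$')+0=0+0=0

Answer: 12 13 1 6 7 14 8 2 15 3 16 17 4 5 9 10 11 0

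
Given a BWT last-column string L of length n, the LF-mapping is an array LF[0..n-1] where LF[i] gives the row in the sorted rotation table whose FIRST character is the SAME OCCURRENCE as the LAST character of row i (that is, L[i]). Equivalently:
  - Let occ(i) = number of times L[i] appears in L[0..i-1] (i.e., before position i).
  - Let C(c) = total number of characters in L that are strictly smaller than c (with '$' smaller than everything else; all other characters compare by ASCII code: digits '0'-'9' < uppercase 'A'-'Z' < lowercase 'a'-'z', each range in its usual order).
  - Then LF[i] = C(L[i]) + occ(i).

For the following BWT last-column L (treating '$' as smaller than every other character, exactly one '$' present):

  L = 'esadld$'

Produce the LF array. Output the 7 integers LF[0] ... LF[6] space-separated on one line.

Answer: 4 6 1 2 5 3 0

Derivation:
Char counts: '$':1, 'a':1, 'd':2, 'e':1, 'l':1, 's':1
C (first-col start): C('$')=0, C('a')=1, C('d')=2, C('e')=4, C('l')=5, C('s')=6
L[0]='e': occ=0, LF[0]=C('e')+0=4+0=4
L[1]='s': occ=0, LF[1]=C('s')+0=6+0=6
L[2]='a': occ=0, LF[2]=C('a')+0=1+0=1
L[3]='d': occ=0, LF[3]=C('d')+0=2+0=2
L[4]='l': occ=0, LF[4]=C('l')+0=5+0=5
L[5]='d': occ=1, LF[5]=C('d')+1=2+1=3
L[6]='$': occ=0, LF[6]=C('$')+0=0+0=0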